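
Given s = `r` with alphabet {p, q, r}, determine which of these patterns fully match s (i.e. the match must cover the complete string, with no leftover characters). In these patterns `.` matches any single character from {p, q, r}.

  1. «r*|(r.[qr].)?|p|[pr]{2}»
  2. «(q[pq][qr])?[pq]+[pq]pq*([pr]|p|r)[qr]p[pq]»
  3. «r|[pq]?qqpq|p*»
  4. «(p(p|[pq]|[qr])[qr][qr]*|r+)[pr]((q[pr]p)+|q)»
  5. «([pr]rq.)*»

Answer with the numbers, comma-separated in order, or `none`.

1, 3

1 → match
2 → no match
3 → match
4 → no match
5 → no match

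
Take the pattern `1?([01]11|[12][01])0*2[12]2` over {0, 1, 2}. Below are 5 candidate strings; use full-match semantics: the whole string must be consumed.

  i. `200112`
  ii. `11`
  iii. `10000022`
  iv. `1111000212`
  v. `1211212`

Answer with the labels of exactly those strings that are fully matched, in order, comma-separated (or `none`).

iv

i. `200112` → no match
ii. `11` → no match — must end with `2`
iii. `10000022` → no match
iv. `1111000212` → match
v. `1211212` → no match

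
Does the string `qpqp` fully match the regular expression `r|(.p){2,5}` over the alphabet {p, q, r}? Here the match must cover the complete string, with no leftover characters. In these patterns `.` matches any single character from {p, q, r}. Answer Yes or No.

Yes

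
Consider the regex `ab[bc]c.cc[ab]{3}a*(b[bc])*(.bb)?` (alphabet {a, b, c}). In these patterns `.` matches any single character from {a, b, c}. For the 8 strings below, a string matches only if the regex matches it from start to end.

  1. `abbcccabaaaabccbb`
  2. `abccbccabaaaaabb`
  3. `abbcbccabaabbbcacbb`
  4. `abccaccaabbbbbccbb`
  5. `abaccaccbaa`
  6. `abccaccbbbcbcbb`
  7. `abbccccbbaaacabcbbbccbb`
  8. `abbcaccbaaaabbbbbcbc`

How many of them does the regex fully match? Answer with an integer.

2

1 → no match
2 → match
3 → no match
4 → no match
5. `abaccaccbaa` → no match
6 → no match
7 → no match
8 → match
Total matched: 2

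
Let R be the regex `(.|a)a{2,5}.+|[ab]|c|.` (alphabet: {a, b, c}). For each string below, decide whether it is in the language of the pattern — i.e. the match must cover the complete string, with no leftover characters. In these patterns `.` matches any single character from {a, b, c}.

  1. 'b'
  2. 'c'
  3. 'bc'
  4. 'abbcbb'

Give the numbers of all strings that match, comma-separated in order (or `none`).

1, 2

1 → match
2 → match
3 → no match
4 → no match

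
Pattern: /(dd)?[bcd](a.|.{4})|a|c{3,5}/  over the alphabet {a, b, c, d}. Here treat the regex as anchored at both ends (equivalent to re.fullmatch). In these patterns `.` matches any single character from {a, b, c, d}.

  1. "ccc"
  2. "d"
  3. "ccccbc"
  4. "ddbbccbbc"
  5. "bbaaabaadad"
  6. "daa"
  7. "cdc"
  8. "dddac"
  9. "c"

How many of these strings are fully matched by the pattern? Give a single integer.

1 → match
2 → no match
3 → no match
4 → no match
5 → no match
6 → match
7 → no match
8 → match
9 → no match
Total matched: 3

3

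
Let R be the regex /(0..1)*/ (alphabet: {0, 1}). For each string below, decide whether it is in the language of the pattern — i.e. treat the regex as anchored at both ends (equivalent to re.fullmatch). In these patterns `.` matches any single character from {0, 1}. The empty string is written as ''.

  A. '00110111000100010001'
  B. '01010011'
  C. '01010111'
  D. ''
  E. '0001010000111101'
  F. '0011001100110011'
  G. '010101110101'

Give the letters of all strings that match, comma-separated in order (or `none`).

A → match
B → match
C → match
D → match
E → no match
F → match
G → match

A, B, C, D, F, G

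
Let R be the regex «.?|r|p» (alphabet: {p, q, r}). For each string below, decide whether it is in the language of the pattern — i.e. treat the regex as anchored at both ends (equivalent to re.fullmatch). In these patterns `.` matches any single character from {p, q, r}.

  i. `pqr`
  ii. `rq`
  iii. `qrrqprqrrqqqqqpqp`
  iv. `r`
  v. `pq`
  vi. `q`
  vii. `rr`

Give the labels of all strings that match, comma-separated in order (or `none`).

iv, vi

i. `pqr` → no match
ii. `rq` → no match
iii → no match
iv. `r` → match
v. `pq` → no match
vi. `q` → match
vii. `rr` → no match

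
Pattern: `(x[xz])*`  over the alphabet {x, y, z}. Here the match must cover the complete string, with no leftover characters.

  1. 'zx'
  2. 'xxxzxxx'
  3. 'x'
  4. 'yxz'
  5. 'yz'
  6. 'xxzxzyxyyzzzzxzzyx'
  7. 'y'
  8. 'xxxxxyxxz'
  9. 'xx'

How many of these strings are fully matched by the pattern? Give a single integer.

1 → no match
2 → no match
3 → no match
4 → no match
5 → no match
6 → no match
7 → no match
8 → no match
9 → match
Total matched: 1

1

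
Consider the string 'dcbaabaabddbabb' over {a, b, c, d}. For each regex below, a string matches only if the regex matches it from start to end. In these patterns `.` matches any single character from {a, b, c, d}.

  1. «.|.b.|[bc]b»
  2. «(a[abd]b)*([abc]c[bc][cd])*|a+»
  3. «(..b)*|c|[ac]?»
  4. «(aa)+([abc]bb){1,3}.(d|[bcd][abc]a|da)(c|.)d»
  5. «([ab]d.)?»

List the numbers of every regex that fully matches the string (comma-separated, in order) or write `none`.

1 → no match
2 → no match
3 → match
4 → no match — must start with 'aa'
5 → no match

3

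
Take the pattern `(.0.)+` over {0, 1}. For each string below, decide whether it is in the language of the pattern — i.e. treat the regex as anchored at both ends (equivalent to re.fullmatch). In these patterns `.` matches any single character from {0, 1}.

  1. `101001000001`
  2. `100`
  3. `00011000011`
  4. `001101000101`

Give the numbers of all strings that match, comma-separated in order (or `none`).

1, 2, 4

1 → match
2 → match
3 → no match
4 → match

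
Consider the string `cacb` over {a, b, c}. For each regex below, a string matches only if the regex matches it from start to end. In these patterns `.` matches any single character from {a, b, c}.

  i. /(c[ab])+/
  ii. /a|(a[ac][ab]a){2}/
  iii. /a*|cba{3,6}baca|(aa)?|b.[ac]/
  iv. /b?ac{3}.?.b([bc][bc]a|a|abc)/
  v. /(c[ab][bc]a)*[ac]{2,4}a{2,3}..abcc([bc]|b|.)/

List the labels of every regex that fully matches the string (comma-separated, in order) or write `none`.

i → match
ii → no match — must start with `a`
iii → no match
iv → no match
v → no match

i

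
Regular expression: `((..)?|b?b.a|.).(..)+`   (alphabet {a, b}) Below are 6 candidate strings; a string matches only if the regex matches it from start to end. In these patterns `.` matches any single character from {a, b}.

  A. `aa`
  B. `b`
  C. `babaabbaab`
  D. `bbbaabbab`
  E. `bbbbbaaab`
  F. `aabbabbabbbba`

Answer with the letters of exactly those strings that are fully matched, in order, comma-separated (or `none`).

A → no match
B → no match
C → match
D → match
E → match
F → match

C, D, E, F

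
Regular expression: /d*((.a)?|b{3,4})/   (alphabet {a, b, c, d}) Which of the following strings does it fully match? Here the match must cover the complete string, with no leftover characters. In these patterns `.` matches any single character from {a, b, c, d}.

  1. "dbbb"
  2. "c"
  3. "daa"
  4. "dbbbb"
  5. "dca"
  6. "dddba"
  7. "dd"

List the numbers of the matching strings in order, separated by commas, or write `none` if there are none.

1, 3, 4, 5, 6, 7

1 → match
2 → no match
3 → match
4 → match
5 → match
6 → match
7 → match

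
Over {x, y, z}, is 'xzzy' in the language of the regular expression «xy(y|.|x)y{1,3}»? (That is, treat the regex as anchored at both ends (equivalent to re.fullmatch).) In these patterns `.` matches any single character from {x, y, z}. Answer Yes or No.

No

Every match must start with 'xy', but 'xzzy' does not.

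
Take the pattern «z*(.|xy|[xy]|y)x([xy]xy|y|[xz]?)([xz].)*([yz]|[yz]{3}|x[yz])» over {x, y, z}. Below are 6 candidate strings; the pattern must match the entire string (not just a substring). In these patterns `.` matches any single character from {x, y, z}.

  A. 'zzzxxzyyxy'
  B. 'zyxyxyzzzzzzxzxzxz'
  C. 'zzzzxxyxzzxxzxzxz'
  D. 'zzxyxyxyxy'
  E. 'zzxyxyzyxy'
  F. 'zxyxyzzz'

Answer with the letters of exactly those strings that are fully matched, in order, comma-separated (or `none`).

A → no match
B → match
C → match
D → match
E → match
F → match

B, C, D, E, F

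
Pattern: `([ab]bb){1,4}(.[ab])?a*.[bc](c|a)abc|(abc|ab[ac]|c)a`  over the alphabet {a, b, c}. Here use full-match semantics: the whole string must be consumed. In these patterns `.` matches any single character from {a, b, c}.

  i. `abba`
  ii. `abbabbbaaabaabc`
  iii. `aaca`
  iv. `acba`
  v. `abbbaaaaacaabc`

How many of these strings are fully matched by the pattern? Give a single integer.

2

i → no match
ii → match
iii → no match
iv → no match
v → match
Total matched: 2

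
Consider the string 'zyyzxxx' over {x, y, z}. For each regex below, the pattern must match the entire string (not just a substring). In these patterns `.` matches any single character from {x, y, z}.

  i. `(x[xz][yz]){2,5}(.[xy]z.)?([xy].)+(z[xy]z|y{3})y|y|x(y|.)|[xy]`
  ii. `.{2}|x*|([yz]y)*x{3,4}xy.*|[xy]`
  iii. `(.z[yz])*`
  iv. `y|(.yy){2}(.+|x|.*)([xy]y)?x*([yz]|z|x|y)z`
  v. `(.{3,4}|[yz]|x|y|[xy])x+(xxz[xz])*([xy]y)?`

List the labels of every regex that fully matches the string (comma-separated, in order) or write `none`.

i → no match
ii → no match
iii → no match
iv → no match
v → match

v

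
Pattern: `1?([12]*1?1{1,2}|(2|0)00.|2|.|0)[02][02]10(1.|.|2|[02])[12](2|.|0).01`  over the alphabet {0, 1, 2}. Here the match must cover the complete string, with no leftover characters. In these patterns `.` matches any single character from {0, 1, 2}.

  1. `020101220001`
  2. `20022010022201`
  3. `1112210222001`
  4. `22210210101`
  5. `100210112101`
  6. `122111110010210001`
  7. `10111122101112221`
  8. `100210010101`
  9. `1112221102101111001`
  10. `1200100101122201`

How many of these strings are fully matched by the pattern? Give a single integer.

9

1 → match
2 → match
3 → match
4 → match
5 → match
6 → match
7 → no match — must end with `01`
8 → match
9 → match
10 → match
Total matched: 9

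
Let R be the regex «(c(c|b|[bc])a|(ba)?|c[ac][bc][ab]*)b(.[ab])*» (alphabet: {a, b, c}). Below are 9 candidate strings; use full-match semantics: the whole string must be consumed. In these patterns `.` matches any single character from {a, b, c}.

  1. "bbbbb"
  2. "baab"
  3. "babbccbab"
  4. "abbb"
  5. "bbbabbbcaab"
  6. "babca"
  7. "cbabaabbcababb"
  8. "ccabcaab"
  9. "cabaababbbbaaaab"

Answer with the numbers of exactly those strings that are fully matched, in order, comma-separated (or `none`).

1 → match
2 → no match
3 → no match
4 → no match
5 → match
6 → match
7 → match
8 → match
9 → match

1, 5, 6, 7, 8, 9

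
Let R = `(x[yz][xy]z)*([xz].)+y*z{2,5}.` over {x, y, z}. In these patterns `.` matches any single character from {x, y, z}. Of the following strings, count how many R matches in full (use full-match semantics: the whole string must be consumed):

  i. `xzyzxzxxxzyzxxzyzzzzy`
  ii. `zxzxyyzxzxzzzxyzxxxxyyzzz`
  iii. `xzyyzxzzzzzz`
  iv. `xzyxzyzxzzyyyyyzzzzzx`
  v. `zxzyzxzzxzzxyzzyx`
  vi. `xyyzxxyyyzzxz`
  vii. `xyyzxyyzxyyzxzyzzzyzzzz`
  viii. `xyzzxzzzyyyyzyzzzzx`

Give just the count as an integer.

1

i → no match
ii → no match
iii → no match
iv → no match
v → no match
vi → no match
vii → match
viii → no match
Total matched: 1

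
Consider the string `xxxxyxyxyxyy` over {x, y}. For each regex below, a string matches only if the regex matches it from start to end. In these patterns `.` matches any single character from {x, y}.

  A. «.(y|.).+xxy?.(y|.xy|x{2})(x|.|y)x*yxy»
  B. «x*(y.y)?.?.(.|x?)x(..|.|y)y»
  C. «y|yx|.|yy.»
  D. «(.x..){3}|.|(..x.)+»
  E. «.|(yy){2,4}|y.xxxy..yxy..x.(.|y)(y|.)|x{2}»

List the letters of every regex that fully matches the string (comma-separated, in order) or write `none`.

B, D

A → no match — must end with `yxy`
B → match
C → no match
D → match
E → no match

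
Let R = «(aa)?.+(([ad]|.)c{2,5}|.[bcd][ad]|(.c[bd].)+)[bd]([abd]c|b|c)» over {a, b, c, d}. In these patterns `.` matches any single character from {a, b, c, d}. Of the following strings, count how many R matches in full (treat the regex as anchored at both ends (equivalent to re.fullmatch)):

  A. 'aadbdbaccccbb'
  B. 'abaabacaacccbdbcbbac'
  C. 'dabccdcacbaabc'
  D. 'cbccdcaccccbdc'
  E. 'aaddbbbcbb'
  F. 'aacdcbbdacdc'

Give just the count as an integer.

A → match
B → no match
C → no match
D → match
E → no match
F → no match
Total matched: 2

2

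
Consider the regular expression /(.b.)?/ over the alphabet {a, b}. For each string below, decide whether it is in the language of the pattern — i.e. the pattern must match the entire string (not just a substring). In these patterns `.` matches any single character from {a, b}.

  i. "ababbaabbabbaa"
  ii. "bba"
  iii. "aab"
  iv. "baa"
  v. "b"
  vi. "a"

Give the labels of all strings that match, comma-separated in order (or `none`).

i → no match
ii. "bba" → match
iii. "aab" → no match
iv. "baa" → no match
v. "b" → no match
vi. "a" → no match

ii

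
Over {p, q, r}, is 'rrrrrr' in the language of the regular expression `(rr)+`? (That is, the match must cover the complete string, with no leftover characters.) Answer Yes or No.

Yes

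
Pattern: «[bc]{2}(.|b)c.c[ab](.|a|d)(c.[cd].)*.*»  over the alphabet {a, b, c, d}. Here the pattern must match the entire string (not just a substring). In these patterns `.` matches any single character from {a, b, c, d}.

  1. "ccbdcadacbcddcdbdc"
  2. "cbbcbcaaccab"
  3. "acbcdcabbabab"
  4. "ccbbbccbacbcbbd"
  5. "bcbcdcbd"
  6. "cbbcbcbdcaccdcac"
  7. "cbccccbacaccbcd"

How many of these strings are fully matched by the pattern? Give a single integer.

1 → no match
2 → match
3 → no match
4 → no match
5 → match
6 → match
7 → match
Total matched: 4

4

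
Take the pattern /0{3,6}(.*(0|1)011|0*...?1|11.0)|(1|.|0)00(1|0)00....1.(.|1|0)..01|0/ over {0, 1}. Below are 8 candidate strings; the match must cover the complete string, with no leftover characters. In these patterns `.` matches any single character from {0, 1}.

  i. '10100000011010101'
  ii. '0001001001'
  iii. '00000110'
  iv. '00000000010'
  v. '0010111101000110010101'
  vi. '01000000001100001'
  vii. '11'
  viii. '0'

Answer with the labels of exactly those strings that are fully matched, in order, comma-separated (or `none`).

i → no match
ii → no match
iii → no match
iv → no match
v → no match
vi → no match
vii → no match
viii → match

viii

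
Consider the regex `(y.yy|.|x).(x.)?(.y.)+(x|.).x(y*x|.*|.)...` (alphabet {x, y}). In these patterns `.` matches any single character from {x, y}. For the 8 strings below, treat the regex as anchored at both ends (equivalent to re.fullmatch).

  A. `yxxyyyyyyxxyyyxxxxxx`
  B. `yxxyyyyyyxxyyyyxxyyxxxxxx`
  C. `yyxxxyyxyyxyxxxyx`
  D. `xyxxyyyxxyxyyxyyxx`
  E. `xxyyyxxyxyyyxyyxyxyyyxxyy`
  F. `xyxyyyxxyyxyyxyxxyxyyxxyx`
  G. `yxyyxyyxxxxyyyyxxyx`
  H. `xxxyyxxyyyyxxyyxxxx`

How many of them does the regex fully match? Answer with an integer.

A → match
B → match
C → match
D → no match
E → no match
F → match
G → match
H → no match
Total matched: 5

5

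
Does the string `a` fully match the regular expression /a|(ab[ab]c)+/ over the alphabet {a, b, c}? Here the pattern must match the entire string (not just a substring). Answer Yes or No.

Yes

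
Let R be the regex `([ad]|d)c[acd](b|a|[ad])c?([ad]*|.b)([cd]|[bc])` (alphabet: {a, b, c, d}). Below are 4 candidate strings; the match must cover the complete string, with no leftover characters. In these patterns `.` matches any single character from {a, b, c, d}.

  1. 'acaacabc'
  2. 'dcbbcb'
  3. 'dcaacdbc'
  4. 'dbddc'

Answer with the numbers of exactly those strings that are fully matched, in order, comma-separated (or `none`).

1, 3

1 → match
2 → no match
3 → match
4 → no match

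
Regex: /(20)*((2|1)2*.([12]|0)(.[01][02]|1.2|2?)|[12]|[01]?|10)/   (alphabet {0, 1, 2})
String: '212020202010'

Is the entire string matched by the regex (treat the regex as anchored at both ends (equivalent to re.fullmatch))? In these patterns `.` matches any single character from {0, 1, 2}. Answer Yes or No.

No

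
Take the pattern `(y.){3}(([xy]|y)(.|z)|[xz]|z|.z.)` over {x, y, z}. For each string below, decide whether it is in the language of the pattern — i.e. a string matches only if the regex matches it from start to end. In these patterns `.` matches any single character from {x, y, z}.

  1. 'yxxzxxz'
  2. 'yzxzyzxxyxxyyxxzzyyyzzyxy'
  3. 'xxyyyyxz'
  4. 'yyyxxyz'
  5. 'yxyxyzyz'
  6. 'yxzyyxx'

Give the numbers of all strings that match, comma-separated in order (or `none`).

5

1 → no match
2 → no match
3 → no match — must start with 'y'
4 → no match
5 → match
6 → no match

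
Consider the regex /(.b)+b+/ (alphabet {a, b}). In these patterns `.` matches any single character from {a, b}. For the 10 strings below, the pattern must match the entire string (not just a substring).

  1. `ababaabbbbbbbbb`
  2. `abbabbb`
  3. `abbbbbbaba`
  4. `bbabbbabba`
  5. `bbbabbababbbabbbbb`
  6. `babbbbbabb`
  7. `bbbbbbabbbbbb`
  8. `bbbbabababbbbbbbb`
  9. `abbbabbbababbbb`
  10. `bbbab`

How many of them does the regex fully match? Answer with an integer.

3

1 → no match
2 → no match
3 → no match — must end with `b`
4 → no match — must end with `b`
5 → no match
6 → no match
7 → match
8 → match
9 → match
10 → no match
Total matched: 3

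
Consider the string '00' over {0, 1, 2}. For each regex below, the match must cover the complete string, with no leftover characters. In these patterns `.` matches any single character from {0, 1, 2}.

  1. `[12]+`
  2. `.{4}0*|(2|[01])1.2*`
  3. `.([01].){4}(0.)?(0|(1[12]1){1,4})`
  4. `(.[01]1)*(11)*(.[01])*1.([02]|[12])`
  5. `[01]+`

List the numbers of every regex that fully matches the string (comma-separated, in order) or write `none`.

5

1 → no match
2 → no match
3 → no match
4 → no match
5 → match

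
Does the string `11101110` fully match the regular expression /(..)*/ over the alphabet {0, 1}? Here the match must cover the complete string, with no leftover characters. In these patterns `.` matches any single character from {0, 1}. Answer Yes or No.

Yes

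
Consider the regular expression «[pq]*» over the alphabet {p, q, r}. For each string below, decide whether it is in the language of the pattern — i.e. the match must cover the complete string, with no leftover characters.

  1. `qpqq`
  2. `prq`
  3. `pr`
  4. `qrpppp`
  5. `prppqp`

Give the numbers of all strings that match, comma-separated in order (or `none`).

1 → match
2 → no match
3 → no match
4 → no match
5 → no match

1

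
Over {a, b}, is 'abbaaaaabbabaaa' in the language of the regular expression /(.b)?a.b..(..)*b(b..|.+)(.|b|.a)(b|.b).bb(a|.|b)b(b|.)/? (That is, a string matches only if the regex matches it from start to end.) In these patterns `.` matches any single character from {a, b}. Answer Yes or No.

No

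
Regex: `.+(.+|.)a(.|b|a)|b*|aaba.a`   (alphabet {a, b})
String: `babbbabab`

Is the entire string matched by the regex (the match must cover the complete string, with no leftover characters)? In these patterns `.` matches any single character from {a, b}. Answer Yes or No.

Yes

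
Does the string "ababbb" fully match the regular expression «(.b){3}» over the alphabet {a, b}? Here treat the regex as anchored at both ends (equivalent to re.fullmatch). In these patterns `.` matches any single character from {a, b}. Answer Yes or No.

Yes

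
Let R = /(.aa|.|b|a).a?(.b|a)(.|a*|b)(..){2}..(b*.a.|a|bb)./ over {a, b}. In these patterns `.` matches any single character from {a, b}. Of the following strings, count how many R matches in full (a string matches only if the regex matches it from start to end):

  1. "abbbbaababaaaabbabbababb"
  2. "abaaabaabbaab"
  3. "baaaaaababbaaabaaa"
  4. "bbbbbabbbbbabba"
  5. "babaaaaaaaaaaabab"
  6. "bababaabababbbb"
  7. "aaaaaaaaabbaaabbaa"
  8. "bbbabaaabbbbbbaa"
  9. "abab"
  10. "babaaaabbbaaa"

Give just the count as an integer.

1

1 → no match
2 → match
3 → no match
4 → no match
5 → no match
6 → no match
7 → no match
8 → no match
9 → no match
10 → no match
Total matched: 1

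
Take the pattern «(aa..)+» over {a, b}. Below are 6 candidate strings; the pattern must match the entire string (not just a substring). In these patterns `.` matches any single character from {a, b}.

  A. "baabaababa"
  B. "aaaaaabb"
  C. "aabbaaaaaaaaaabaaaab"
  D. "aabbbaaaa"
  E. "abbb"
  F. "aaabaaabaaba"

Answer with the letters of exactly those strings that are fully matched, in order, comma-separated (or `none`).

B, C, F

A. "baabaababa" → no match — must start with "aa"
B. "aaaaaabb" → match
C → match
D. "aabbbaaaa" → no match
E. "abbb" → no match — must start with "aa"
F. "aaabaaabaaba" → match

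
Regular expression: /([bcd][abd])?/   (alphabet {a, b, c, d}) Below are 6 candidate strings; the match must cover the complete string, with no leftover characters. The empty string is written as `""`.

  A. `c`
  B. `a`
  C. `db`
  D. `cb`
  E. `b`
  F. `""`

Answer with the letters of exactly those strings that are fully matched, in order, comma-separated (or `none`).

C, D, F

A → no match
B → no match
C → match
D → match
E → no match
F → match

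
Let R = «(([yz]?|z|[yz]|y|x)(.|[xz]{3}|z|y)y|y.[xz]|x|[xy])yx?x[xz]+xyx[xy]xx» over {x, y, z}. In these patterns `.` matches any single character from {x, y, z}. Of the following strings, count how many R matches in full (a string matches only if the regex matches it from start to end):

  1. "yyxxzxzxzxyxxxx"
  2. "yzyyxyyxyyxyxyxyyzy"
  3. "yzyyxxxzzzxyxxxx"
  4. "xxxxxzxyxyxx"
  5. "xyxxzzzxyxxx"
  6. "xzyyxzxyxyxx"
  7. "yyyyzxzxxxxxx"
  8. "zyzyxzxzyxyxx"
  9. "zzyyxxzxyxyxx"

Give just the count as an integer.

1 → match
2 → no match — must end with "xx"
3 → match
4. "xxxxxzxyxyxx" → no match
5. "xyxxzzzxyxxx" → no match
6. "xzyyxzxyxyxx" → match
7 → no match
8 → no match
9 → match
Total matched: 4

4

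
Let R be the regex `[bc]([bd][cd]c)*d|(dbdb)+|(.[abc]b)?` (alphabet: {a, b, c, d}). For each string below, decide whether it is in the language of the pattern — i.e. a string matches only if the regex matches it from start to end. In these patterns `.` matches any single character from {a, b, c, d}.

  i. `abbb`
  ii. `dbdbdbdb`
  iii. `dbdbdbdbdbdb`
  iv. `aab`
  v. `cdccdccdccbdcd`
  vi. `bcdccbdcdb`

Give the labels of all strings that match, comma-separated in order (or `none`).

i → no match
ii → match
iii → match
iv → match
v → match
vi → no match

ii, iii, iv, v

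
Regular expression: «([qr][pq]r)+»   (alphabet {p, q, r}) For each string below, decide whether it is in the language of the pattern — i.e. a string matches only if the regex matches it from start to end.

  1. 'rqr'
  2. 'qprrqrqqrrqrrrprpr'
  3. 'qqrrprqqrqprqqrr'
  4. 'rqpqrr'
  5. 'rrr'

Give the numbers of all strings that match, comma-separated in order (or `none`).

1 → match
2 → no match
3 → no match
4 → no match
5 → no match

1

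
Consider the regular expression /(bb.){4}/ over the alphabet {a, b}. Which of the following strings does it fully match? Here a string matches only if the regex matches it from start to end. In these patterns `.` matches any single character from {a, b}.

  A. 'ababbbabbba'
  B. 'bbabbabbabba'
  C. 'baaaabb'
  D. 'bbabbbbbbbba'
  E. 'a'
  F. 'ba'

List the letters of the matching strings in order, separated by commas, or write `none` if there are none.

A → no match — must start with 'bb'
B → match
C → no match — must start with 'bb'
D → match
E → no match — must start with 'bb'
F → no match — must start with 'bb'

B, D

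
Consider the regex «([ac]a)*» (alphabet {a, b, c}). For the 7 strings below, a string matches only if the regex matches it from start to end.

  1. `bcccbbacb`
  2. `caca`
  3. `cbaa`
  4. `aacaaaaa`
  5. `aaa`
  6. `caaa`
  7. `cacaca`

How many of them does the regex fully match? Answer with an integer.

1 → no match
2 → match
3 → no match
4 → match
5 → no match
6 → match
7 → match
Total matched: 4

4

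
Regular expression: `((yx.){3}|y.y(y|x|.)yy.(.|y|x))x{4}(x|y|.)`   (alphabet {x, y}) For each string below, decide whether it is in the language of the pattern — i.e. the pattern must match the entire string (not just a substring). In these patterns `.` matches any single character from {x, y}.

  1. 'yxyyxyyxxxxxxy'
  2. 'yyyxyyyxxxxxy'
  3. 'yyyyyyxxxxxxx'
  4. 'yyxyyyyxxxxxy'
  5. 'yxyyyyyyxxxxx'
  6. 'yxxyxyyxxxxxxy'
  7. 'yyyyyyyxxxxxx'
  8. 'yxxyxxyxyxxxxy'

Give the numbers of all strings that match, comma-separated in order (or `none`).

1 → match
2 → match
3 → match
4 → no match
5 → match
6 → match
7 → match
8 → match

1, 2, 3, 5, 6, 7, 8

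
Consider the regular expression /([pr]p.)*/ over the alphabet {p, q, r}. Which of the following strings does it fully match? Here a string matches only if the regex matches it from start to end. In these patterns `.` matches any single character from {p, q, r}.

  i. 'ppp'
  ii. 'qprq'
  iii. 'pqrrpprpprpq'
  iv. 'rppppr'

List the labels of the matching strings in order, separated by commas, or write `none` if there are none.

i, iv

i → match
ii → no match
iii → no match
iv → match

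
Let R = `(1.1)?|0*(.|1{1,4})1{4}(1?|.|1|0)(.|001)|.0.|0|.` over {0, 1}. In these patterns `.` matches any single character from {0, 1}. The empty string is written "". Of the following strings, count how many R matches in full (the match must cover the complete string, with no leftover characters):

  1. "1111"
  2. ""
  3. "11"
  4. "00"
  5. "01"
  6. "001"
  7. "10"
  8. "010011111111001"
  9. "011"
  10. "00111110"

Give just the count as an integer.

3

1 → no match
2 → match
3 → no match
4 → no match
5 → no match
6 → match
7 → no match
8 → no match
9 → no match
10 → match
Total matched: 3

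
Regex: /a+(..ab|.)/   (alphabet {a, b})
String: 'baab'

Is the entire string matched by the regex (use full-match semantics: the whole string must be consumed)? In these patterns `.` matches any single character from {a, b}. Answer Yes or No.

No

Every match must start with 'a', but 'baab' does not.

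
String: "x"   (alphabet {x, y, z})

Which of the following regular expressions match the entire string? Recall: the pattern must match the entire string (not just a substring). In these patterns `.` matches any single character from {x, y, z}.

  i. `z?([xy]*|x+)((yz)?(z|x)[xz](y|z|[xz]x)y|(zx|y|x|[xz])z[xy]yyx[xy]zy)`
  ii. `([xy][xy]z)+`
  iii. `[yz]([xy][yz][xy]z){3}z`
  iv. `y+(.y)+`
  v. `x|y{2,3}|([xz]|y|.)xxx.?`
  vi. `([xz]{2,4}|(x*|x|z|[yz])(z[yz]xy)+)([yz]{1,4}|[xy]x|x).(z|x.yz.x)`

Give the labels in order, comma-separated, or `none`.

v

i → no match
ii → no match — must end with "z"
iii → no match — must end with "zz"
iv → no match — must start with "y"
v → match
vi → no match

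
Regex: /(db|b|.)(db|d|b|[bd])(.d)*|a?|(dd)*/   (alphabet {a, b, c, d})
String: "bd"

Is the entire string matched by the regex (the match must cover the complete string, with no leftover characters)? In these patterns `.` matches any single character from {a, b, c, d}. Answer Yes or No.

Yes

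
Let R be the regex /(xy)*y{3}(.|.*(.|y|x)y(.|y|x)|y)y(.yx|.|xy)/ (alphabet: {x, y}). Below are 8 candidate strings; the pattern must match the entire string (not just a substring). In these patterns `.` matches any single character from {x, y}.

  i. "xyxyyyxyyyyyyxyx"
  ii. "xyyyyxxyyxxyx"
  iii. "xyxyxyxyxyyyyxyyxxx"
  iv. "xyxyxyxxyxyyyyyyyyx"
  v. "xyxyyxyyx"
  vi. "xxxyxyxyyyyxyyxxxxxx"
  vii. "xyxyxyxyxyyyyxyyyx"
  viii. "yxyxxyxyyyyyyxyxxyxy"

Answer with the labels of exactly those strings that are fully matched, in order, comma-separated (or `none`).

i → no match
ii → no match
iii → no match
iv → no match
v → no match
vi → no match
vii → match
viii → no match

vii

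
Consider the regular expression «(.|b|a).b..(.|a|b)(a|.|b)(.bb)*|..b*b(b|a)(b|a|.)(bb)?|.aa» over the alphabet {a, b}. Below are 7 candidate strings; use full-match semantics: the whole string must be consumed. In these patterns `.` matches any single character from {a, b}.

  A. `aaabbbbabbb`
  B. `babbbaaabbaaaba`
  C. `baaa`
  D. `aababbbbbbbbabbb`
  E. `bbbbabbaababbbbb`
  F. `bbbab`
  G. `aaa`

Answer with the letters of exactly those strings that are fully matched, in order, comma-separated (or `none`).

A → no match
B → no match
C → no match
D → no match
E → no match
F → match
G → match

F, G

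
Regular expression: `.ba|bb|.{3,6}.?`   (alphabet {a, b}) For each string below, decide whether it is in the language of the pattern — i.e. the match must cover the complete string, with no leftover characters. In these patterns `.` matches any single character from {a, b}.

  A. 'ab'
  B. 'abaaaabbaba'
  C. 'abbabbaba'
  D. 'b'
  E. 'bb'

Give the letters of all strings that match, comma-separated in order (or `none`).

E

A. 'ab' → no match
B. 'abaaaabbaba' → no match
C. 'abbabbaba' → no match
D. 'b' → no match
E. 'bb' → match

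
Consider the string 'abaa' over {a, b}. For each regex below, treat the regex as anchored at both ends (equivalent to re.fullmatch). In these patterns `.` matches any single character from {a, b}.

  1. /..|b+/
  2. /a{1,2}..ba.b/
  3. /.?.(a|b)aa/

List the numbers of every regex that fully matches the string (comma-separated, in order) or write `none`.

1 → no match
2 → no match — must end with 'b'
3 → match

3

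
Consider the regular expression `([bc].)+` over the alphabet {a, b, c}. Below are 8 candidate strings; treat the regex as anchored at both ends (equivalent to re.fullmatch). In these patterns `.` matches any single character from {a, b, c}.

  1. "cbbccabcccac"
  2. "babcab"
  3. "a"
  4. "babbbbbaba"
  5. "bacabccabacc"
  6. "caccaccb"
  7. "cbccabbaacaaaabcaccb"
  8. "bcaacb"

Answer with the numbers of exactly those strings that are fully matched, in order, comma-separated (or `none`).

1 → no match
2 → no match
3 → no match
4 → match
5 → match
6 → no match
7 → no match
8 → no match

4, 5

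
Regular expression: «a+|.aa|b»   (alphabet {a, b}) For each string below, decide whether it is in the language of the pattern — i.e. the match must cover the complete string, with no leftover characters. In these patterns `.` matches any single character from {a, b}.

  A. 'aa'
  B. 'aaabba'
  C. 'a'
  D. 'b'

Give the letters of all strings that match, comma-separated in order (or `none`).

A, C, D

A → match
B → no match
C → match
D → match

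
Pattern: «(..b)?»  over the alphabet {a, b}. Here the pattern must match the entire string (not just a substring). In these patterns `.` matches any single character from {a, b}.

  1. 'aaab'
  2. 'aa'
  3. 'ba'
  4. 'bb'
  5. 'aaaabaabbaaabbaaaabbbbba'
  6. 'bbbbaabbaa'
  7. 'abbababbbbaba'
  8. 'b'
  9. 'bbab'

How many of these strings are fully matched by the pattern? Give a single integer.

0

1 → no match
2 → no match
3 → no match
4 → no match
5 → no match
6 → no match
7 → no match
8 → no match
9 → no match
Total matched: 0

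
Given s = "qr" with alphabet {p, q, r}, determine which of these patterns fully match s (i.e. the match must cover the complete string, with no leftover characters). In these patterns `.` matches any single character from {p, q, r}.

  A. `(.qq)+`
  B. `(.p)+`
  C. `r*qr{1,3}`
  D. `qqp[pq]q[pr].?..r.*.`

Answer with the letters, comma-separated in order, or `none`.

A → no match — must end with "qq"
B → no match — must end with "p"
C → match
D → no match — must start with "qqp"

C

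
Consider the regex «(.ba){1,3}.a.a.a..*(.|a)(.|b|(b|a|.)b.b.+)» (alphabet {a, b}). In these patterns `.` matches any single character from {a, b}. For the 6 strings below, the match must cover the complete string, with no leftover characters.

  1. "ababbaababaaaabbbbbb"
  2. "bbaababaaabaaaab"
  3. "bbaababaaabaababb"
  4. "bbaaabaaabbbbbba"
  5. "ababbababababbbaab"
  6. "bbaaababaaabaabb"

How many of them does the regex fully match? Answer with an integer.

5

1 → no match
2 → match
3 → match
4 → match
5 → match
6 → match
Total matched: 5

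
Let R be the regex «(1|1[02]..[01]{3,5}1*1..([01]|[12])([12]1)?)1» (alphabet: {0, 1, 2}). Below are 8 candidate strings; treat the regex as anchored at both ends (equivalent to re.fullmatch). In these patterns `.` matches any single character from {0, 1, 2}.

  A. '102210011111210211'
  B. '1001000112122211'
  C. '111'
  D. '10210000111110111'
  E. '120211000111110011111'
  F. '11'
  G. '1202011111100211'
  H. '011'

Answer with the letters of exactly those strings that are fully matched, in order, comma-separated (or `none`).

A, D, F, G

A → match
B → no match
C → no match
D → match
E → no match
F → match
G → match
H → no match — must start with '1'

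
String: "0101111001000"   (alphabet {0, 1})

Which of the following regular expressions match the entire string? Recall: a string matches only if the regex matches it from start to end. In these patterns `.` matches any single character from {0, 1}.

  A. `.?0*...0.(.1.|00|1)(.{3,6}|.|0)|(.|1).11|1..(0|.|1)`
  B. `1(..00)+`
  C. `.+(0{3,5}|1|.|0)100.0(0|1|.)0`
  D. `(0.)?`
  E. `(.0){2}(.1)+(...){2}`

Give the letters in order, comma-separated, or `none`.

C

A → no match
B → no match — must start with "1"
C → match
D → no match
E → no match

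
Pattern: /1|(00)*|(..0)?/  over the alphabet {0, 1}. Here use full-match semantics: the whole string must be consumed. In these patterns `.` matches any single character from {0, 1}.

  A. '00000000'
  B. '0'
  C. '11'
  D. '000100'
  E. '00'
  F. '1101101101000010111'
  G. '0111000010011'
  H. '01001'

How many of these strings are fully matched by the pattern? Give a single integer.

2

A → match
B → no match
C → no match
D → no match
E → match
F → no match
G → no match
H → no match
Total matched: 2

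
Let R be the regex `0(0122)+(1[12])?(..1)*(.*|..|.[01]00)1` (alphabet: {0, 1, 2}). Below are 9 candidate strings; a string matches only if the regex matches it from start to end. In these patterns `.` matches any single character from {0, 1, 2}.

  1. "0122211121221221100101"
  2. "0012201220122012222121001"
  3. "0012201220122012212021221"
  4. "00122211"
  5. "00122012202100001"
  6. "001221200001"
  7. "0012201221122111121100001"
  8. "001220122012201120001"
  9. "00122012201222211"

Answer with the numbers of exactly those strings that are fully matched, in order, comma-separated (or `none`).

1 → no match — must start with "00122"
2 → match
3 → match
4 → match
5 → match
6 → match
7 → match
8 → match
9 → match

2, 3, 4, 5, 6, 7, 8, 9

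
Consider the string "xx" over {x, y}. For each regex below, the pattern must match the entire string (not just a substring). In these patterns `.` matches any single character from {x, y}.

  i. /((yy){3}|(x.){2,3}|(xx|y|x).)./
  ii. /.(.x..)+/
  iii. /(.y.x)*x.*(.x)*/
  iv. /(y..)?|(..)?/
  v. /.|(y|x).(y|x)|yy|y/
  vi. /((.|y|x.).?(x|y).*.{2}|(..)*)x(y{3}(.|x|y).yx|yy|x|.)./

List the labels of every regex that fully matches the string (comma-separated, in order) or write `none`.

iii, iv

i → no match
ii → no match
iii → match
iv → match
v → no match
vi → no match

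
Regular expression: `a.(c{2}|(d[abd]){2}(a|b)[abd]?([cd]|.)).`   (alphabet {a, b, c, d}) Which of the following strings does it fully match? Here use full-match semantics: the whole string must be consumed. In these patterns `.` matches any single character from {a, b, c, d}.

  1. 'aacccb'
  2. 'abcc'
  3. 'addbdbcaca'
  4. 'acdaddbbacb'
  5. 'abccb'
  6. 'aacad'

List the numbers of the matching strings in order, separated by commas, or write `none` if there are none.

5

1. 'aacccb' → no match
2. 'abcc' → no match
3. 'addbdbcaca' → no match
4. 'acdaddbbacb' → no match
5. 'abccb' → match
6. 'aacad' → no match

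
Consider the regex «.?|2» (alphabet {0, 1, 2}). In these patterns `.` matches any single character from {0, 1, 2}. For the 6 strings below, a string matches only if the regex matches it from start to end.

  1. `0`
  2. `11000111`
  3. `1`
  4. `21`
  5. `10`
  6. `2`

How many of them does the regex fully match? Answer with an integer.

1. `0` → match
2. `11000111` → no match
3. `1` → match
4. `21` → no match
5. `10` → no match
6. `2` → match
Total matched: 3

3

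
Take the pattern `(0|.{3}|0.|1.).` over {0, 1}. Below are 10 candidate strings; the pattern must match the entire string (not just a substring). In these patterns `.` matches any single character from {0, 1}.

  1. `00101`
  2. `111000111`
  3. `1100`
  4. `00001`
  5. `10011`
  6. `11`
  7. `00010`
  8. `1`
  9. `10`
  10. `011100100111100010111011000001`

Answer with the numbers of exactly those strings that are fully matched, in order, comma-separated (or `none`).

1 → no match
2 → no match
3 → match
4 → no match
5 → no match
6 → no match
7 → no match
8 → no match
9 → no match
10 → no match

3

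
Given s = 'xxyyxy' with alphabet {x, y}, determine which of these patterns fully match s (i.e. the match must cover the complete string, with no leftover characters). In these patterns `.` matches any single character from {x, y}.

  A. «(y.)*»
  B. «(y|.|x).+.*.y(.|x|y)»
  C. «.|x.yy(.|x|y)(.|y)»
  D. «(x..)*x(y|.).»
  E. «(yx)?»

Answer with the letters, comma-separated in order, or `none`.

C

A → no match
B → no match
C → match
D → no match
E → no match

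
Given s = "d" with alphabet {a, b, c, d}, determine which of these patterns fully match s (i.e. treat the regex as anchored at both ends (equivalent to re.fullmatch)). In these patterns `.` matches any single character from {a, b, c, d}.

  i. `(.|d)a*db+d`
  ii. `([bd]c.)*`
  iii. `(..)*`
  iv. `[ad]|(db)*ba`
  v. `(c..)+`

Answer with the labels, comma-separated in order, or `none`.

i → no match — must end with "bd"
ii → no match
iii → no match
iv → match
v → no match — must start with "c"

iv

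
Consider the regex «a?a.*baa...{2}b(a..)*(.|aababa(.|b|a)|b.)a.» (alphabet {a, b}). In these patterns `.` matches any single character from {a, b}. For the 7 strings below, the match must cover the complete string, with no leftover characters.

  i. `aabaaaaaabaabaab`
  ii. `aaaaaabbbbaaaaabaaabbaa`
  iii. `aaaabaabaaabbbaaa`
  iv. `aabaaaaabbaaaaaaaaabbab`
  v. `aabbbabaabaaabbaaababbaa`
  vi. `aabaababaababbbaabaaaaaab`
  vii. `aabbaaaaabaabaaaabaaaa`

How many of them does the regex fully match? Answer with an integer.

2

i → match
ii → no match
iii → no match
iv → match
v → no match
vi → no match
vii → no match
Total matched: 2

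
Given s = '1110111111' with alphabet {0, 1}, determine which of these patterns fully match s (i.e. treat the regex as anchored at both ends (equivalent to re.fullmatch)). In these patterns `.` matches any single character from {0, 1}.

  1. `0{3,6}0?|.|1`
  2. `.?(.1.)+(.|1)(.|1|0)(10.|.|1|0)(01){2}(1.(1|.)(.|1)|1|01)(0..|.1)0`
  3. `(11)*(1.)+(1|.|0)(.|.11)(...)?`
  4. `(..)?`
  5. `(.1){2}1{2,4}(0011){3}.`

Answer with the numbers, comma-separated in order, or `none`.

1 → no match
2 → no match — must end with '0'
3 → match
4 → no match
5 → no match

3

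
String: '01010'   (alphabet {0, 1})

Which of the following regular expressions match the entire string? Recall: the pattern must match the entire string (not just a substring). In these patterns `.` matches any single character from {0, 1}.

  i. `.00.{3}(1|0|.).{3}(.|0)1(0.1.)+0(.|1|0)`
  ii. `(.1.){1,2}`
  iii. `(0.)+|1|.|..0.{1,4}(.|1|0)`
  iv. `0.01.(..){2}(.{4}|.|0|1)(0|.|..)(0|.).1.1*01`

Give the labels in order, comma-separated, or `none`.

i → no match
ii → no match
iii → match
iv → no match — must end with '01'

iii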